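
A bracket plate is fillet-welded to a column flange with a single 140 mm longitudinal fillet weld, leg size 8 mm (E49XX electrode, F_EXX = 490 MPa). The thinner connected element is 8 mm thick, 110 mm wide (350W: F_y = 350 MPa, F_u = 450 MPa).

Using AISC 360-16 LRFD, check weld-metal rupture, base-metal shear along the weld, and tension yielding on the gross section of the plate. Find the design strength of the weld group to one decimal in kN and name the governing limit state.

Weld metal: throat = 0.707×8 = 5.656 mm, L = 140 mm. φR_n = 0.75 × 0.6 × 490 × 5.656 × 140 = 174.6 kN.
Base metal shear (8 mm plate): yield φR_n = 1.0×0.6×350×8×140 = 235.2 kN; rupture φR_n = 0.75×0.6×450×8×140 = 226.8 kN; take 226.8 kN (rupture).
Tension yield (gross): A_g = 110×8 = 880 mm². φR_n = 0.90 × 350 × 880 = 277.2 kN.
Governing: min(174.6, 226.8, 277.2) = 174.6 kN → weld metal.

174.6 kN (weld metal governs)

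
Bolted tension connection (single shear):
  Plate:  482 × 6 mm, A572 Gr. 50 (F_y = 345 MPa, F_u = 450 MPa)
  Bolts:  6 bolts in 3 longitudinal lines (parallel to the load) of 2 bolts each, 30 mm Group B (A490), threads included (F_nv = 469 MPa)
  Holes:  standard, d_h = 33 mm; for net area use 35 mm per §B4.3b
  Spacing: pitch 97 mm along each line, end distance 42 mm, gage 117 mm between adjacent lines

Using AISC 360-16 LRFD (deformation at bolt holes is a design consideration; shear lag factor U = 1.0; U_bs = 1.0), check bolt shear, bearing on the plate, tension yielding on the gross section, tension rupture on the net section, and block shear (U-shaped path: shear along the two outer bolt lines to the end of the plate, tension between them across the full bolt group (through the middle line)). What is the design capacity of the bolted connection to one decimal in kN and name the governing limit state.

542.3 kN (block shear governs)

Bolt shear: A_b = π(30)²/4 = 706.86 mm². φR_n = 0.75 × 469 × 706.86 × 6 × 1 = 1491.8 kN.
Bearing (6 mm plate, F_u = 450 MPa): end bolts L_c = 42 − 33/2 = 25.5, R_n = min(1.2×25.5×6×450, 2.4×30×6×450) = 82.62 kN/bolt; interior L_c = 97 − 33 = 64, R_n = 194.4 kN/bolt. φR_n = 0.75 × (3×82.62 + 3×194.4) = 623.3 kN.
Tension yield (gross): A_g = 482×6 = 2892 mm². φR_n = 0.90 × 345 × 2892 = 898.0 kN.
Tension rupture (net): A_n = (482 − 3×35)×6 = 2262 mm² (U = 1.0, A_e = A_n). φR_n = 0.75 × 450 × 2262 = 763.4 kN.
Block shear: shear path 2×[42+1×97] = 2×139 mm, A_gv = 1668, A_nv = 2×(139 − 1.5×35)×6 = 1038 mm²; tension across gage: (234 − 2×35)×6 = 984 mm². R_n = min(0.6×450×1038, 0.6×345×1668) + 1.0×450×984 = min(280.26, 345.28) + 442.8 = 723.06 kN. φR_n = 0.75 × 723.06 = 542.3 kN.
Governing: min(1491.8, 623.3, 898.0, 763.4, 542.3) = 542.3 kN → block shear.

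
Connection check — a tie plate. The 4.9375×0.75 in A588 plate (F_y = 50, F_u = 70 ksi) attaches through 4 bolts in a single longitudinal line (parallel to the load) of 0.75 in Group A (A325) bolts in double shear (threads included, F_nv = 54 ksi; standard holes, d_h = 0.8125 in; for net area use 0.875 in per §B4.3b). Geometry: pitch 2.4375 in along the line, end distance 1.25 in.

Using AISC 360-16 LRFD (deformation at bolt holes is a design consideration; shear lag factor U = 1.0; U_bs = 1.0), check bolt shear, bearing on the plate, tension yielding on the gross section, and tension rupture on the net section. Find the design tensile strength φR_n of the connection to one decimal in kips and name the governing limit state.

Bolt shear: A_b = π(0.75)²/4 = 0.44179 in². φR_n = 0.75 × 54 × 0.44179 × 4 × 2 = 143.1 kips.
Bearing (0.75 in plate, F_u = 70 ksi): end bolts L_c = 1.25 − 0.8125/2 = 0.84375, R_n = min(1.2×0.84375×0.75×70, 2.4×0.75×0.75×70) = 53.156 kips/bolt; interior L_c = 2.4375 − 0.8125 = 1.625, R_n = 94.5 kips/bolt. φR_n = 0.75 × (1×53.156 + 3×94.5) = 252.5 kips.
Tension yield (gross): A_g = 4.9375×0.75 = 3.7031 in². φR_n = 0.90 × 50 × 3.7031 = 166.6 kips.
Tension rupture (net): A_n = (4.9375 − 1×0.875)×0.75 = 3.0469 in² (U = 1.0, A_e = A_n). φR_n = 0.75 × 70 × 3.0469 = 160.0 kips.
Governing: min(143.1, 252.5, 166.6, 160.0) = 143.1 kips → bolt shear.

143.1 kips (bolt shear governs)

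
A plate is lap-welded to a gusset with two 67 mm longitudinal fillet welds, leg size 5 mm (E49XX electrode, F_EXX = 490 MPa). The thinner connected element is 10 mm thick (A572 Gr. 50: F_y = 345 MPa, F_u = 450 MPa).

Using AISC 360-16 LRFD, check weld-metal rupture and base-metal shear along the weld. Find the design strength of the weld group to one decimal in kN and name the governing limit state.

104.4 kN (weld metal governs)

Weld metal: throat = 0.707×5 = 3.535 mm, L = 2×67 = 134 mm. φR_n = 0.75 × 0.6 × 490 × 3.535 × 134 = 104.4 kN.
Base metal shear (10 mm plate): yield φR_n = 1.0×0.6×345×10×134 = 277.4 kN; rupture φR_n = 0.75×0.6×450×10×134 = 271.4 kN; take 271.4 kN (rupture).
Governing: min(104.4, 271.4) = 104.4 kN → weld metal.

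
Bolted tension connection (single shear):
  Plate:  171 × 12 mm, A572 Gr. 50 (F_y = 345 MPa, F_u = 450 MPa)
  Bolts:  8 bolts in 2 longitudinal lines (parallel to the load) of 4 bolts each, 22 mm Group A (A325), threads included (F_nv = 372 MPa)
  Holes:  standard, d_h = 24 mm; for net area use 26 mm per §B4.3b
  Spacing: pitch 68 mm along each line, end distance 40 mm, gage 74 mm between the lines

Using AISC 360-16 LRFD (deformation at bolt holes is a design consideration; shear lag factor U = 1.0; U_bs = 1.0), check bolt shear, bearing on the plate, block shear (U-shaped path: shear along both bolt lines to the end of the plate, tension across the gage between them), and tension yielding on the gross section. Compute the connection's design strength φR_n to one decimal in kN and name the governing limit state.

Bolt shear: A_b = π(22)²/4 = 380.13 mm². φR_n = 0.75 × 372 × 380.13 × 8 × 1 = 848.5 kN.
Bearing (12 mm plate, F_u = 450 MPa): end bolts L_c = 40 − 24/2 = 28, R_n = min(1.2×28×12×450, 2.4×22×12×450) = 181.44 kN/bolt; interior L_c = 68 − 24 = 44, R_n = 285.12 kN/bolt. φR_n = 0.75 × (2×181.44 + 6×285.12) = 1555.2 kN.
Block shear: shear path 2×[40+3×68] = 2×244 mm, A_gv = 5856, A_nv = 2×(244 − 3.5×26)×12 = 3672 mm²; tension across gage: (74 − 1×26)×12 = 576 mm². R_n = min(0.6×450×3672, 0.6×345×5856) + 1.0×450×576 = min(991.44, 1212.2) + 259.2 = 1250.6 kN. φR_n = 0.75 × 1250.6 = 938.0 kN.
Tension yield (gross): A_g = 171×12 = 2052 mm². φR_n = 0.90 × 345 × 2052 = 637.1 kN.
Governing: min(848.5, 1555.2, 938.0, 637.1) = 637.1 kN → gross-section yield.

637.1 kN (gross-section yield governs)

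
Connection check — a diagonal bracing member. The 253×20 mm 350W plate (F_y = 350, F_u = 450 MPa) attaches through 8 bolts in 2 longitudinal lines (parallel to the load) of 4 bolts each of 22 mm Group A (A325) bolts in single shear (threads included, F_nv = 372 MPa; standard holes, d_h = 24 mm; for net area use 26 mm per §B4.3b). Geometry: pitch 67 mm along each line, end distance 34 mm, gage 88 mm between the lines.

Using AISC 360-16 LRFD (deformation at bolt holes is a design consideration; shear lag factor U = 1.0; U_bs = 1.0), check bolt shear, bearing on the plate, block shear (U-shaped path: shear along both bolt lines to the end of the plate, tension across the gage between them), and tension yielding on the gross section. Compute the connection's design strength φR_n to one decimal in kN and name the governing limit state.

848.5 kN (bolt shear governs)

Bolt shear: A_b = π(22)²/4 = 380.13 mm². φR_n = 0.75 × 372 × 380.13 × 8 × 1 = 848.5 kN.
Bearing (20 mm plate, F_u = 450 MPa): end bolts L_c = 34 − 24/2 = 22, R_n = min(1.2×22×20×450, 2.4×22×20×450) = 237.6 kN/bolt; interior L_c = 67 − 24 = 43, R_n = 464.4 kN/bolt. φR_n = 0.75 × (2×237.6 + 6×464.4) = 2446.2 kN.
Block shear: shear path 2×[34+3×67] = 2×235 mm, A_gv = 9400, A_nv = 2×(235 − 3.5×26)×20 = 5760 mm²; tension across gage: (88 − 1×26)×20 = 1240 mm². R_n = min(0.6×450×5760, 0.6×350×9400) + 1.0×450×1240 = min(1555.2, 1974) + 558 = 2113.2 kN. φR_n = 0.75 × 2113.2 = 1584.9 kN.
Tension yield (gross): A_g = 253×20 = 5060 mm². φR_n = 0.90 × 350 × 5060 = 1593.9 kN.
Governing: min(848.5, 2446.2, 1584.9, 1593.9) = 848.5 kN → bolt shear.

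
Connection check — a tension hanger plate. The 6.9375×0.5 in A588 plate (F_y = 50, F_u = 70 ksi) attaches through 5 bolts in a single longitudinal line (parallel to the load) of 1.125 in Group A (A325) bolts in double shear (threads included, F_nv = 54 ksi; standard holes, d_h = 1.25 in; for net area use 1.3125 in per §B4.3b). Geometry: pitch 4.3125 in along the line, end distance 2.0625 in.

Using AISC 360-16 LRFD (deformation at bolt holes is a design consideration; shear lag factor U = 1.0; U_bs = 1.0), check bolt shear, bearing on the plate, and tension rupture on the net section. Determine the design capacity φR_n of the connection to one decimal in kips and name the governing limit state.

Bolt shear: A_b = π(1.125)²/4 = 0.99402 in². φR_n = 0.75 × 54 × 0.99402 × 5 × 2 = 402.6 kips.
Bearing (0.5 in plate, F_u = 70 ksi): end bolts L_c = 2.0625 − 1.25/2 = 1.4375, R_n = min(1.2×1.4375×0.5×70, 2.4×1.125×0.5×70) = 60.375 kips/bolt; interior L_c = 4.3125 − 1.25 = 3.0625, R_n = 94.5 kips/bolt. φR_n = 0.75 × (1×60.375 + 4×94.5) = 328.8 kips.
Tension rupture (net): A_n = (6.9375 − 1×1.3125)×0.5 = 2.8125 in² (U = 1.0, A_e = A_n). φR_n = 0.75 × 70 × 2.8125 = 147.7 kips.
Governing: min(402.6, 328.8, 147.7) = 147.7 kips → net-section rupture.

147.7 kips (net-section rupture governs)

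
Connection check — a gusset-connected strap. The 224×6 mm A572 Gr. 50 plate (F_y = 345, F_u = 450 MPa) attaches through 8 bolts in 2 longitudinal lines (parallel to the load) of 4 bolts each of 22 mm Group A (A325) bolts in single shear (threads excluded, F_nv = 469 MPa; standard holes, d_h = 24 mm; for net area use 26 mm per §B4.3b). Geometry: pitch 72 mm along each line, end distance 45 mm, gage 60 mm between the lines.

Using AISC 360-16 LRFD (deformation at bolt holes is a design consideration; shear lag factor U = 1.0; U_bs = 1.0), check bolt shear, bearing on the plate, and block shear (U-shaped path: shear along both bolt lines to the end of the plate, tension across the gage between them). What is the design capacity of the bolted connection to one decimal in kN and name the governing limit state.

Bolt shear: A_b = π(22)²/4 = 380.13 mm². φR_n = 0.75 × 469 × 380.13 × 8 × 1 = 1069.7 kN.
Bearing (6 mm plate, F_u = 450 MPa): end bolts L_c = 45 − 24/2 = 33, R_n = min(1.2×33×6×450, 2.4×22×6×450) = 106.92 kN/bolt; interior L_c = 72 − 24 = 48, R_n = 142.56 kN/bolt. φR_n = 0.75 × (2×106.92 + 6×142.56) = 801.9 kN.
Block shear: shear path 2×[45+3×72] = 2×261 mm, A_gv = 3132, A_nv = 2×(261 − 3.5×26)×6 = 2040 mm²; tension across gage: (60 − 1×26)×6 = 204 mm². R_n = min(0.6×450×2040, 0.6×345×3132) + 1.0×450×204 = min(550.8, 648.32) + 91.8 = 642.6 kN. φR_n = 0.75 × 642.6 = 482.0 kN.
Governing: min(1069.7, 801.9, 482.0) = 482.0 kN → block shear.

482.0 kN (block shear governs)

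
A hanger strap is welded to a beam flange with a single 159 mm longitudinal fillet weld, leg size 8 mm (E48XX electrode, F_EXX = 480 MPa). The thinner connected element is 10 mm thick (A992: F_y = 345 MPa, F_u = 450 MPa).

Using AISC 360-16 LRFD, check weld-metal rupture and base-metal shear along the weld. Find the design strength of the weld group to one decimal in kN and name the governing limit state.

194.2 kN (weld metal governs)

Weld metal: throat = 0.707×8 = 5.656 mm, L = 159 mm. φR_n = 0.75 × 0.6 × 480 × 5.656 × 159 = 194.2 kN.
Base metal shear (10 mm plate): yield φR_n = 1.0×0.6×345×10×159 = 329.1 kN; rupture φR_n = 0.75×0.6×450×10×159 = 322.0 kN; take 322.0 kN (rupture).
Governing: min(194.2, 322.0) = 194.2 kN → weld metal.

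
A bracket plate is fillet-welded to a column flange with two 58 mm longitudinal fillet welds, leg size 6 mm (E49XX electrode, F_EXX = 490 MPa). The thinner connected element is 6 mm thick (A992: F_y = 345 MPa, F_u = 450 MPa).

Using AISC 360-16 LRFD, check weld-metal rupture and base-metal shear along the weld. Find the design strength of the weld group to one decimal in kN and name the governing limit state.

108.5 kN (weld metal governs)

Weld metal: throat = 0.707×6 = 4.242 mm, L = 2×58 = 116 mm. φR_n = 0.75 × 0.6 × 490 × 4.242 × 116 = 108.5 kN.
Base metal shear (6 mm plate): yield φR_n = 1.0×0.6×345×6×116 = 144.1 kN; rupture φR_n = 0.75×0.6×450×6×116 = 140.9 kN; take 140.9 kN (rupture).
Governing: min(108.5, 140.9) = 108.5 kN → weld metal.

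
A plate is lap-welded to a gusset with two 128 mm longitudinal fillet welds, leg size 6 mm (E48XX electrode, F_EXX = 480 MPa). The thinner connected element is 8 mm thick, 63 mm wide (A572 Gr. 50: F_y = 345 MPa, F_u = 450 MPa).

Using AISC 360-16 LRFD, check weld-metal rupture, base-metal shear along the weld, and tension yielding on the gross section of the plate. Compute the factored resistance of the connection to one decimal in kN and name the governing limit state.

156.5 kN (gross-section yield governs)

Weld metal: throat = 0.707×6 = 4.242 mm, L = 2×128 = 256 mm. φR_n = 0.75 × 0.6 × 480 × 4.242 × 256 = 234.6 kN.
Base metal shear (8 mm plate): yield φR_n = 1.0×0.6×345×8×256 = 423.9 kN; rupture φR_n = 0.75×0.6×450×8×256 = 414.7 kN; take 414.7 kN (rupture).
Tension yield (gross): A_g = 63×8 = 504 mm². φR_n = 0.90 × 345 × 504 = 156.5 kN.
Governing: min(234.6, 414.7, 156.5) = 156.5 kN → gross-section yield.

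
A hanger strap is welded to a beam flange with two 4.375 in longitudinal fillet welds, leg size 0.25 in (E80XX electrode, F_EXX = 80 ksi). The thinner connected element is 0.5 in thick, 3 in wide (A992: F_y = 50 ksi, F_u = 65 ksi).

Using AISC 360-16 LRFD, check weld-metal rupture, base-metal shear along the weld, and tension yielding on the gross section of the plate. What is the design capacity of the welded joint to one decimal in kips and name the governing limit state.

Weld metal: throat = 0.707×0.25 = 0.17675 in, L = 2×4.375 = 8.75 in. φR_n = 0.75 × 0.6 × 80 × 0.17675 × 8.75 = 55.7 kips.
Base metal shear (0.5 in plate): yield φR_n = 1.0×0.6×50×0.5×8.75 = 131.3 kips; rupture φR_n = 0.75×0.6×65×0.5×8.75 = 128.0 kips; take 128.0 kips (rupture).
Tension yield (gross): A_g = 3×0.5 = 1.5 in². φR_n = 0.90 × 50 × 1.5 = 67.5 kips.
Governing: min(55.7, 128.0, 67.5) = 55.7 kips → weld metal.

55.7 kips (weld metal governs)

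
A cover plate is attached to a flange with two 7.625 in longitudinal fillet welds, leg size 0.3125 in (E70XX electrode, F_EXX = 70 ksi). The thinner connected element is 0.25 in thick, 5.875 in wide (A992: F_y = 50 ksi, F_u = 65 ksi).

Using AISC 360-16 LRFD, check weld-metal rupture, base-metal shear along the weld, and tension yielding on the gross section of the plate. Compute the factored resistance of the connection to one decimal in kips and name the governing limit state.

66.1 kips (gross-section yield governs)

Weld metal: throat = 0.707×0.3125 = 0.22094 in, L = 2×7.625 = 15.25 in. φR_n = 0.75 × 0.6 × 70 × 0.22094 × 15.25 = 106.1 kips.
Base metal shear (0.25 in plate): yield φR_n = 1.0×0.6×50×0.25×15.25 = 114.4 kips; rupture φR_n = 0.75×0.6×65×0.25×15.25 = 111.5 kips; take 111.5 kips (rupture).
Tension yield (gross): A_g = 5.875×0.25 = 1.4688 in². φR_n = 0.90 × 50 × 1.4688 = 66.1 kips.
Governing: min(106.1, 111.5, 66.1) = 66.1 kips → gross-section yield.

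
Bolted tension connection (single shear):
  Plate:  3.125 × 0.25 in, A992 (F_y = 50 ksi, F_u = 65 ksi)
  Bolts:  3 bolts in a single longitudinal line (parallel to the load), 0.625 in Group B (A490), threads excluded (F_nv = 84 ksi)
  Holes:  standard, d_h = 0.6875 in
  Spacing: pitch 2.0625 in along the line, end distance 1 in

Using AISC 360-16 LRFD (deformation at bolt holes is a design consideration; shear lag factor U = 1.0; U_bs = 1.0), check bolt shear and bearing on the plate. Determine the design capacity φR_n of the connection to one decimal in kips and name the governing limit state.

46.2 kips (bearing governs)

Bolt shear: A_b = π(0.625)²/4 = 0.3068 in². φR_n = 0.75 × 84 × 0.3068 × 3 × 1 = 58.0 kips.
Bearing (0.25 in plate, F_u = 65 ksi): end bolts L_c = 1 − 0.6875/2 = 0.65625, R_n = min(1.2×0.65625×0.25×65, 2.4×0.625×0.25×65) = 12.797 kips/bolt; interior L_c = 2.0625 − 0.6875 = 1.375, R_n = 24.375 kips/bolt. φR_n = 0.75 × (1×12.797 + 2×24.375) = 46.2 kips.
Governing: min(58.0, 46.2) = 46.2 kips → bearing.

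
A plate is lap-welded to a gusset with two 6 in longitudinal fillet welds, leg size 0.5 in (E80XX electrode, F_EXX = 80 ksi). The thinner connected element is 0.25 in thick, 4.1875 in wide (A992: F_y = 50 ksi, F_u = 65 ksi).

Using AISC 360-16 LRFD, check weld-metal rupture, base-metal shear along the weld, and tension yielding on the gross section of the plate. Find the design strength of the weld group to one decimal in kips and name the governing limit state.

Weld metal: throat = 0.707×0.5 = 0.3535 in, L = 2×6 = 12 in. φR_n = 0.75 × 0.6 × 80 × 0.3535 × 12 = 152.7 kips.
Base metal shear (0.25 in plate): yield φR_n = 1.0×0.6×50×0.25×12 = 90.0 kips; rupture φR_n = 0.75×0.6×65×0.25×12 = 87.8 kips; take 87.8 kips (rupture).
Tension yield (gross): A_g = 4.1875×0.25 = 1.0469 in². φR_n = 0.90 × 50 × 1.0469 = 47.1 kips.
Governing: min(152.7, 87.8, 47.1) = 47.1 kips → gross-section yield.

47.1 kips (gross-section yield governs)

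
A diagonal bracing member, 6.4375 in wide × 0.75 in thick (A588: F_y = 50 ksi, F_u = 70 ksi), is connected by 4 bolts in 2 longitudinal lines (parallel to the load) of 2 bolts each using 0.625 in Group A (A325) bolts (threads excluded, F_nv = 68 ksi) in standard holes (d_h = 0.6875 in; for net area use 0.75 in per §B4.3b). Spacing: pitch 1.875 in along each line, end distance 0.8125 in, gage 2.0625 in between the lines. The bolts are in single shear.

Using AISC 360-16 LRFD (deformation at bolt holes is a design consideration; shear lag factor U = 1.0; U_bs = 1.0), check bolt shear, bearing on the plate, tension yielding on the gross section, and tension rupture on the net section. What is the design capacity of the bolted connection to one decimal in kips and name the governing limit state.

62.6 kips (bolt shear governs)

Bolt shear: A_b = π(0.625)²/4 = 0.3068 in². φR_n = 0.75 × 68 × 0.3068 × 4 × 1 = 62.6 kips.
Bearing (0.75 in plate, F_u = 70 ksi): end bolts L_c = 0.8125 − 0.6875/2 = 0.46875, R_n = min(1.2×0.46875×0.75×70, 2.4×0.625×0.75×70) = 29.531 kips/bolt; interior L_c = 1.875 − 0.6875 = 1.1875, R_n = 74.813 kips/bolt. φR_n = 0.75 × (2×29.531 + 2×74.813) = 156.5 kips.
Tension yield (gross): A_g = 6.4375×0.75 = 4.8281 in². φR_n = 0.90 × 50 × 4.8281 = 217.3 kips.
Tension rupture (net): A_n = (6.4375 − 2×0.75)×0.75 = 3.7031 in² (U = 1.0, A_e = A_n). φR_n = 0.75 × 70 × 3.7031 = 194.4 kips.
Governing: min(62.6, 156.5, 217.3, 194.4) = 62.6 kips → bolt shear.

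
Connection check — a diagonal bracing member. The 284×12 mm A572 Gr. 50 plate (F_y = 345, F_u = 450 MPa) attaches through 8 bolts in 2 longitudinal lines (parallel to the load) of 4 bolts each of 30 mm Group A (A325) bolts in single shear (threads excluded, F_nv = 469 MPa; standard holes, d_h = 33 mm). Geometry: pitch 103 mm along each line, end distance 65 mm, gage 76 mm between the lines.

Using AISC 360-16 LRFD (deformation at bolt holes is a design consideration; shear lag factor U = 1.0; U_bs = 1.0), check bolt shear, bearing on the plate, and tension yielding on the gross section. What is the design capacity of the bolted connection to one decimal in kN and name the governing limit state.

Bolt shear: A_b = π(30)²/4 = 706.86 mm². φR_n = 0.75 × 469 × 706.86 × 8 × 1 = 1989.1 kN.
Bearing (12 mm plate, F_u = 450 MPa): end bolts L_c = 65 − 33/2 = 48.5, R_n = min(1.2×48.5×12×450, 2.4×30×12×450) = 314.28 kN/bolt; interior L_c = 103 − 33 = 70, R_n = 388.8 kN/bolt. φR_n = 0.75 × (2×314.28 + 6×388.8) = 2221.0 kN.
Tension yield (gross): A_g = 284×12 = 3408 mm². φR_n = 0.90 × 345 × 3408 = 1058.2 kN.
Governing: min(1989.1, 2221.0, 1058.2) = 1058.2 kN → gross-section yield.

1058.2 kN (gross-section yield governs)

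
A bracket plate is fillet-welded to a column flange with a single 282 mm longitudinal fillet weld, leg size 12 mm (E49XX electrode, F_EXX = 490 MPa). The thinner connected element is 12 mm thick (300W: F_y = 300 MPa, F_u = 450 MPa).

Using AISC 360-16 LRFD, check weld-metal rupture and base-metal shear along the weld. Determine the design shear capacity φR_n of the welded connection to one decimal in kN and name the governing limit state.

527.5 kN (weld metal governs)

Weld metal: throat = 0.707×12 = 8.484 mm, L = 282 mm. φR_n = 0.75 × 0.6 × 490 × 8.484 × 282 = 527.5 kN.
Base metal shear (12 mm plate): yield φR_n = 1.0×0.6×300×12×282 = 609.1 kN; rupture φR_n = 0.75×0.6×450×12×282 = 685.3 kN; take 609.1 kN (yield).
Governing: min(527.5, 609.1) = 527.5 kN → weld metal.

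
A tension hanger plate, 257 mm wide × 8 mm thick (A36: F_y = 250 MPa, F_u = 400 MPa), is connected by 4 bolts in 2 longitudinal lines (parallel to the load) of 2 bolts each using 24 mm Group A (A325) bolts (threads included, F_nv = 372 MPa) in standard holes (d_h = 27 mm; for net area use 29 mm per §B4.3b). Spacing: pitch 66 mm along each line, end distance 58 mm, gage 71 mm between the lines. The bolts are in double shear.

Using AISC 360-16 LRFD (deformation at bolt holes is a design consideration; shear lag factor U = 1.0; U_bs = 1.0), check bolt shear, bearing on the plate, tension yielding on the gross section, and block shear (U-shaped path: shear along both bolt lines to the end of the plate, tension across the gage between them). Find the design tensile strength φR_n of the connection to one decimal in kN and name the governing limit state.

Bolt shear: A_b = π(24)²/4 = 452.39 mm². φR_n = 0.75 × 372 × 452.39 × 4 × 2 = 1009.7 kN.
Bearing (8 mm plate, F_u = 400 MPa): end bolts L_c = 58 − 27/2 = 44.5, R_n = min(1.2×44.5×8×400, 2.4×24×8×400) = 170.88 kN/bolt; interior L_c = 66 − 27 = 39, R_n = 149.76 kN/bolt. φR_n = 0.75 × (2×170.88 + 2×149.76) = 481.0 kN.
Tension yield (gross): A_g = 257×8 = 2056 mm². φR_n = 0.90 × 250 × 2056 = 462.6 kN.
Block shear: shear path 2×[58+1×66] = 2×124 mm, A_gv = 1984, A_nv = 2×(124 − 1.5×29)×8 = 1288 mm²; tension across gage: (71 − 1×29)×8 = 336 mm². R_n = min(0.6×400×1288, 0.6×250×1984) + 1.0×400×336 = min(309.12, 297.6) + 134.4 = 432 kN. φR_n = 0.75 × 432 = 324.0 kN.
Governing: min(1009.7, 481.0, 462.6, 324.0) = 324.0 kN → block shear.

324.0 kN (block shear governs)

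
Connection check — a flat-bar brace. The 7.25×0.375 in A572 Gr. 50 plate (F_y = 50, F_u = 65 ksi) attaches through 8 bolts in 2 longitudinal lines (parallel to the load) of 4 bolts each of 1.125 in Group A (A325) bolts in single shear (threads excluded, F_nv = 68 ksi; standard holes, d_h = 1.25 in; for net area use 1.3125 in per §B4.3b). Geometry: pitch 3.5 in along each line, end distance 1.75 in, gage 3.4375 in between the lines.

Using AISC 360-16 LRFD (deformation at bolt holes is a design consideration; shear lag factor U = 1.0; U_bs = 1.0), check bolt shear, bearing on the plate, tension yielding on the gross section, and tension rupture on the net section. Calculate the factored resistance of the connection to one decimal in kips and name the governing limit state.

84.6 kips (net-section rupture governs)

Bolt shear: A_b = π(1.125)²/4 = 0.99402 in². φR_n = 0.75 × 68 × 0.99402 × 8 × 1 = 405.6 kips.
Bearing (0.375 in plate, F_u = 65 ksi): end bolts L_c = 1.75 − 1.25/2 = 1.125, R_n = min(1.2×1.125×0.375×65, 2.4×1.125×0.375×65) = 32.906 kips/bolt; interior L_c = 3.5 − 1.25 = 2.25, R_n = 65.813 kips/bolt. φR_n = 0.75 × (2×32.906 + 6×65.813) = 345.5 kips.
Tension yield (gross): A_g = 7.25×0.375 = 2.7188 in². φR_n = 0.90 × 50 × 2.7188 = 122.3 kips.
Tension rupture (net): A_n = (7.25 − 2×1.3125)×0.375 = 1.7344 in² (U = 1.0, A_e = A_n). φR_n = 0.75 × 65 × 1.7344 = 84.6 kips.
Governing: min(405.6, 345.5, 122.3, 84.6) = 84.6 kips → net-section rupture.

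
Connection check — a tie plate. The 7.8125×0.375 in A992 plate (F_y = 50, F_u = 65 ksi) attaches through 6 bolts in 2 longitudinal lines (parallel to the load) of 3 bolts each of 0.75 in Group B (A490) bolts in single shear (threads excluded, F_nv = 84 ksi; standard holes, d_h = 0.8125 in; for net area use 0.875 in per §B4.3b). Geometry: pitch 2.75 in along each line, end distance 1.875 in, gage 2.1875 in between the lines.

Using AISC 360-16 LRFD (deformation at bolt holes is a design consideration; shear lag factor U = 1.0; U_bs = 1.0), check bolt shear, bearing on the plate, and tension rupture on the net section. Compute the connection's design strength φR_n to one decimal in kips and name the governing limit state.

110.8 kips (net-section rupture governs)

Bolt shear: A_b = π(0.75)²/4 = 0.44179 in². φR_n = 0.75 × 84 × 0.44179 × 6 × 1 = 167.0 kips.
Bearing (0.375 in plate, F_u = 65 ksi): end bolts L_c = 1.875 − 0.8125/2 = 1.46875, R_n = min(1.2×1.46875×0.375×65, 2.4×0.75×0.375×65) = 42.961 kips/bolt; interior L_c = 2.75 − 0.8125 = 1.9375, R_n = 43.875 kips/bolt. φR_n = 0.75 × (2×42.961 + 4×43.875) = 196.1 kips.
Tension rupture (net): A_n = (7.8125 − 2×0.875)×0.375 = 2.2734 in² (U = 1.0, A_e = A_n). φR_n = 0.75 × 65 × 2.2734 = 110.8 kips.
Governing: min(167.0, 196.1, 110.8) = 110.8 kips → net-section rupture.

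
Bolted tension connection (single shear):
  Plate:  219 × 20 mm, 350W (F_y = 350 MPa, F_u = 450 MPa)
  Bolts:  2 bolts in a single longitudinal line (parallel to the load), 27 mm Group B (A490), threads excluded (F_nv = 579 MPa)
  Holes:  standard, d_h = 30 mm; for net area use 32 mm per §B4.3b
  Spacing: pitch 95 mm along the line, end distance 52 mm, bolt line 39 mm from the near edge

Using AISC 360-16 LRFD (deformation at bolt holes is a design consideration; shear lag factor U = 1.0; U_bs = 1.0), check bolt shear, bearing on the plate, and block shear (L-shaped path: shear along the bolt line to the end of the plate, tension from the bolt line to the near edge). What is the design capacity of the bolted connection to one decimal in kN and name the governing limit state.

497.3 kN (bolt shear governs)

Bolt shear: A_b = π(27)²/4 = 572.56 mm². φR_n = 0.75 × 579 × 572.56 × 2 × 1 = 497.3 kN.
Bearing (20 mm plate, F_u = 450 MPa): end bolts L_c = 52 − 30/2 = 37, R_n = min(1.2×37×20×450, 2.4×27×20×450) = 399.6 kN/bolt; interior L_c = 95 − 30 = 65, R_n = 583.2 kN/bolt. φR_n = 0.75 × (1×399.6 + 1×583.2) = 737.1 kN.
Block shear: shear path 1×[52+1×95] = 1×147 mm, A_gv = 2940, A_nv = 1×(147 − 1.5×32)×20 = 1980 mm²; tension to near edge: (39 − 0.5×32)×20 = 460 mm². R_n = min(0.6×450×1980, 0.6×350×2940) + 1.0×450×460 = min(534.6, 617.4) + 207 = 741.6 kN. φR_n = 0.75 × 741.6 = 556.2 kN.
Governing: min(497.3, 737.1, 556.2) = 497.3 kN → bolt shear.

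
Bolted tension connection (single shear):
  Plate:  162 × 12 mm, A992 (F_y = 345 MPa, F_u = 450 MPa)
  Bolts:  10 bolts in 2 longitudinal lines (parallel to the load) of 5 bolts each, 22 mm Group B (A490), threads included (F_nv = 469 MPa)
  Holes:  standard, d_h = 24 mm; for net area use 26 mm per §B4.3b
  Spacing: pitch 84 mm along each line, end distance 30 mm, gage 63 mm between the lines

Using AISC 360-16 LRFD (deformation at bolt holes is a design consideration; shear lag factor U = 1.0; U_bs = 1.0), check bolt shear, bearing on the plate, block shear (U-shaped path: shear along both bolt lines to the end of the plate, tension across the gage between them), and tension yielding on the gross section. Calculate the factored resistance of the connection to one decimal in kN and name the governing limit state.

Bolt shear: A_b = π(22)²/4 = 380.13 mm². φR_n = 0.75 × 469 × 380.13 × 10 × 1 = 1337.1 kN.
Bearing (12 mm plate, F_u = 450 MPa): end bolts L_c = 30 − 24/2 = 18, R_n = min(1.2×18×12×450, 2.4×22×12×450) = 116.64 kN/bolt; interior L_c = 84 − 24 = 60, R_n = 285.12 kN/bolt. φR_n = 0.75 × (2×116.64 + 8×285.12) = 1885.7 kN.
Block shear: shear path 2×[30+4×84] = 2×366 mm, A_gv = 8784, A_nv = 2×(366 − 4.5×26)×12 = 5976 mm²; tension across gage: (63 − 1×26)×12 = 444 mm². R_n = min(0.6×450×5976, 0.6×345×8784) + 1.0×450×444 = min(1613.5, 1818.3) + 199.8 = 1813.3 kN. φR_n = 0.75 × 1813.3 = 1360.0 kN.
Tension yield (gross): A_g = 162×12 = 1944 mm². φR_n = 0.90 × 345 × 1944 = 603.6 kN.
Governing: min(1337.1, 1885.7, 1360.0, 603.6) = 603.6 kN → gross-section yield.

603.6 kN (gross-section yield governs)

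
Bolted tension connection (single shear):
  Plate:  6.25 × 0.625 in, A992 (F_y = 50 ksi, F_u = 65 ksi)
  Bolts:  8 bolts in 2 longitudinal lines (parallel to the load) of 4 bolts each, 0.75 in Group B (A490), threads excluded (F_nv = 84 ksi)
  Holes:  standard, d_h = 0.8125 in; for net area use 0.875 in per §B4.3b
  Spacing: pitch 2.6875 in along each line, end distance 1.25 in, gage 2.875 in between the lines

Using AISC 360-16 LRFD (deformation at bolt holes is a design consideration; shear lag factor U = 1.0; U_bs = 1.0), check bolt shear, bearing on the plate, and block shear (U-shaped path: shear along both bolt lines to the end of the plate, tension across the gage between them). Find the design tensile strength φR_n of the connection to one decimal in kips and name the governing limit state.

Bolt shear: A_b = π(0.75)²/4 = 0.44179 in². φR_n = 0.75 × 84 × 0.44179 × 8 × 1 = 222.7 kips.
Bearing (0.625 in plate, F_u = 65 ksi): end bolts L_c = 1.25 − 0.8125/2 = 0.84375, R_n = min(1.2×0.84375×0.625×65, 2.4×0.75×0.625×65) = 41.133 kips/bolt; interior L_c = 2.6875 − 0.8125 = 1.875, R_n = 73.125 kips/bolt. φR_n = 0.75 × (2×41.133 + 6×73.125) = 390.8 kips.
Block shear: shear path 2×[1.25+3×2.6875] = 2×9.3125 in, A_gv = 11.641, A_nv = 2×(9.3125 − 3.5×0.875)×0.625 = 7.8125 in²; tension across gage: (2.875 − 1×0.875)×0.625 = 1.25 in². R_n = min(0.6×65×7.8125, 0.6×50×11.641) + 1.0×65×1.25 = min(304.69, 349.23) + 81.25 = 385.94 kips. φR_n = 0.75 × 385.94 = 289.5 kips.
Governing: min(222.7, 390.8, 289.5) = 222.7 kips → bolt shear.

222.7 kips (bolt shear governs)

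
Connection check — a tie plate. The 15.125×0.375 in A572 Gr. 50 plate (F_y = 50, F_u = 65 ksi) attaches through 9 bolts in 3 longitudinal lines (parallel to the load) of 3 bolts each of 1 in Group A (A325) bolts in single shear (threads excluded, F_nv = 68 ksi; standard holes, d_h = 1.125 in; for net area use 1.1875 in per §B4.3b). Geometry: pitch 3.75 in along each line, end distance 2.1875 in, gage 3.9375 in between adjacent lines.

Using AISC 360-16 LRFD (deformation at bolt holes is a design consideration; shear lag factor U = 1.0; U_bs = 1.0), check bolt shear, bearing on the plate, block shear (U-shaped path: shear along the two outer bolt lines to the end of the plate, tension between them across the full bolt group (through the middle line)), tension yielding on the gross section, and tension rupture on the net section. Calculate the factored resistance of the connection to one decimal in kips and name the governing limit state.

Bolt shear: A_b = π(1)²/4 = 0.7854 in². φR_n = 0.75 × 68 × 0.7854 × 9 × 1 = 360.5 kips.
Bearing (0.375 in plate, F_u = 65 ksi): end bolts L_c = 2.1875 − 1.125/2 = 1.625, R_n = min(1.2×1.625×0.375×65, 2.4×1×0.375×65) = 47.531 kips/bolt; interior L_c = 3.75 − 1.125 = 2.625, R_n = 58.5 kips/bolt. φR_n = 0.75 × (3×47.531 + 6×58.5) = 370.2 kips.
Block shear: shear path 2×[2.1875+2×3.75] = 2×9.6875 in, A_gv = 7.2656, A_nv = 2×(9.6875 − 2.5×1.1875)×0.375 = 5.0391 in²; tension across gage: (7.875 − 2×1.1875)×0.375 = 2.0625 in². R_n = min(0.6×65×5.0391, 0.6×50×7.2656) + 1.0×65×2.0625 = min(196.52, 217.97) + 134.06 = 330.58 kips. φR_n = 0.75 × 330.58 = 247.9 kips.
Tension yield (gross): A_g = 15.125×0.375 = 5.6719 in². φR_n = 0.90 × 50 × 5.6719 = 255.2 kips.
Tension rupture (net): A_n = (15.125 − 3×1.1875)×0.375 = 4.3359 in² (U = 1.0, A_e = A_n). φR_n = 0.75 × 65 × 4.3359 = 211.4 kips.
Governing: min(360.5, 370.2, 247.9, 255.2, 211.4) = 211.4 kips → net-section rupture.

211.4 kips (net-section rupture governs)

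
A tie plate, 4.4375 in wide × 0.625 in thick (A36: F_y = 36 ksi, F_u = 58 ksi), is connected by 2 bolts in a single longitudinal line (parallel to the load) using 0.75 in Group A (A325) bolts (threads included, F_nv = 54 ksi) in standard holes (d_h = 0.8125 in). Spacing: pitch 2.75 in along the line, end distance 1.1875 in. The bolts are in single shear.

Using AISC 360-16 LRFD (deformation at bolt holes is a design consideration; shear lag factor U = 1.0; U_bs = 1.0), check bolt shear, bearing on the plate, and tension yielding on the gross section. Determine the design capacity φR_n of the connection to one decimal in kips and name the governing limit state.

35.8 kips (bolt shear governs)

Bolt shear: A_b = π(0.75)²/4 = 0.44179 in². φR_n = 0.75 × 54 × 0.44179 × 2 × 1 = 35.8 kips.
Bearing (0.625 in plate, F_u = 58 ksi): end bolts L_c = 1.1875 − 0.8125/2 = 0.78125, R_n = min(1.2×0.78125×0.625×58, 2.4×0.75×0.625×58) = 33.984 kips/bolt; interior L_c = 2.75 − 0.8125 = 1.9375, R_n = 65.25 kips/bolt. φR_n = 0.75 × (1×33.984 + 1×65.25) = 74.4 kips.
Tension yield (gross): A_g = 4.4375×0.625 = 2.7734 in². φR_n = 0.90 × 36 × 2.7734 = 89.9 kips.
Governing: min(35.8, 74.4, 89.9) = 35.8 kips → bolt shear.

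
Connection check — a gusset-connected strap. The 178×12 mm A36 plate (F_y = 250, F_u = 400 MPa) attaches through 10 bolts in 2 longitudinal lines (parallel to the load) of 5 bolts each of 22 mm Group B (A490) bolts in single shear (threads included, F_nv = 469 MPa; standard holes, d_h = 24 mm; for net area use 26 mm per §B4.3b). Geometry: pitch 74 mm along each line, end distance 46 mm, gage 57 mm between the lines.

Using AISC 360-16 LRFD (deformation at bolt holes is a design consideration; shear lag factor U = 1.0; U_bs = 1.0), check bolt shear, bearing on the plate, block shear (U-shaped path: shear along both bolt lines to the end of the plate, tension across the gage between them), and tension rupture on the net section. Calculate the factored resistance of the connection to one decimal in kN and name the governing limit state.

Bolt shear: A_b = π(22)²/4 = 380.13 mm². φR_n = 0.75 × 469 × 380.13 × 10 × 1 = 1337.1 kN.
Bearing (12 mm plate, F_u = 400 MPa): end bolts L_c = 46 − 24/2 = 34, R_n = min(1.2×34×12×400, 2.4×22×12×400) = 195.84 kN/bolt; interior L_c = 74 − 24 = 50, R_n = 253.44 kN/bolt. φR_n = 0.75 × (2×195.84 + 8×253.44) = 1814.4 kN.
Block shear: shear path 2×[46+4×74] = 2×342 mm, A_gv = 8208, A_nv = 2×(342 − 4.5×26)×12 = 5400 mm²; tension across gage: (57 − 1×26)×12 = 372 mm². R_n = min(0.6×400×5400, 0.6×250×8208) + 1.0×400×372 = min(1296, 1231.2) + 148.8 = 1380 kN. φR_n = 0.75 × 1380 = 1035.0 kN.
Tension rupture (net): A_n = (178 − 2×26)×12 = 1512 mm² (U = 1.0, A_e = A_n). φR_n = 0.75 × 400 × 1512 = 453.6 kN.
Governing: min(1337.1, 1814.4, 1035.0, 453.6) = 453.6 kN → net-section rupture.

453.6 kN (net-section rupture governs)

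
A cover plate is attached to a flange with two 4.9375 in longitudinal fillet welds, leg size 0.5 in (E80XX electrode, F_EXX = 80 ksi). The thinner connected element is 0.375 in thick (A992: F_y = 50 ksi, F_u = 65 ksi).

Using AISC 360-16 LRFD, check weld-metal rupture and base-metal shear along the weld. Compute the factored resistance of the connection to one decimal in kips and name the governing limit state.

108.3 kips (base-metal shear governs)

Weld metal: throat = 0.707×0.5 = 0.3535 in, L = 2×4.9375 = 9.875 in. φR_n = 0.75 × 0.6 × 80 × 0.3535 × 9.875 = 125.7 kips.
Base metal shear (0.375 in plate): yield φR_n = 1.0×0.6×50×0.375×9.875 = 111.1 kips; rupture φR_n = 0.75×0.6×65×0.375×9.875 = 108.3 kips; take 108.3 kips (rupture).
Governing: min(125.7, 108.3) = 108.3 kips → base-metal shear.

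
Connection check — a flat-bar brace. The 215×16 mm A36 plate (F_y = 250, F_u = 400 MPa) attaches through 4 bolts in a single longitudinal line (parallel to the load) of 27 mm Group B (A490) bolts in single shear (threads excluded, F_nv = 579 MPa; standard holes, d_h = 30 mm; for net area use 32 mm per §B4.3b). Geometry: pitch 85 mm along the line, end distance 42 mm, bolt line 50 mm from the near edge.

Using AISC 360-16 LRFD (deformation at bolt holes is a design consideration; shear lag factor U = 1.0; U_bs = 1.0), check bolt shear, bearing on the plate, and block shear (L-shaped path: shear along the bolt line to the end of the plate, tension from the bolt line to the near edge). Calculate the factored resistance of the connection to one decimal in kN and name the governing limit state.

696.0 kN (block shear governs)

Bolt shear: A_b = π(27)²/4 = 572.56 mm². φR_n = 0.75 × 579 × 572.56 × 4 × 1 = 994.5 kN.
Bearing (16 mm plate, F_u = 400 MPa): end bolts L_c = 42 − 30/2 = 27, R_n = min(1.2×27×16×400, 2.4×27×16×400) = 207.36 kN/bolt; interior L_c = 85 − 30 = 55, R_n = 414.72 kN/bolt. φR_n = 0.75 × (1×207.36 + 3×414.72) = 1088.6 kN.
Block shear: shear path 1×[42+3×85] = 1×297 mm, A_gv = 4752, A_nv = 1×(297 − 3.5×32)×16 = 2960 mm²; tension to near edge: (50 − 0.5×32)×16 = 544 mm². R_n = min(0.6×400×2960, 0.6×250×4752) + 1.0×400×544 = min(710.4, 712.8) + 217.6 = 928 kN. φR_n = 0.75 × 928 = 696.0 kN.
Governing: min(994.5, 1088.6, 696.0) = 696.0 kN → block shear.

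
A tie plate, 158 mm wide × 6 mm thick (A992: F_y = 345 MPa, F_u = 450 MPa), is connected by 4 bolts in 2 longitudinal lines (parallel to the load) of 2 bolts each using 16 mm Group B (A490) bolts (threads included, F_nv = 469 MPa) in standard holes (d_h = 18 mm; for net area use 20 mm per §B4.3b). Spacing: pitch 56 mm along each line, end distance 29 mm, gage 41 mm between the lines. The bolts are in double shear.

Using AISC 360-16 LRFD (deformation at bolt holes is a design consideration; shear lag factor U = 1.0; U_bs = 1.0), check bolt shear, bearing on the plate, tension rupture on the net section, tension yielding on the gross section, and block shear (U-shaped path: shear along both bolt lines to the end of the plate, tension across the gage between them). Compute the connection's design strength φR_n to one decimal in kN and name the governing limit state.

176.2 kN (block shear governs)

Bolt shear: A_b = π(16)²/4 = 201.06 mm². φR_n = 0.75 × 469 × 201.06 × 4 × 2 = 565.8 kN.
Bearing (6 mm plate, F_u = 450 MPa): end bolts L_c = 29 − 18/2 = 20, R_n = min(1.2×20×6×450, 2.4×16×6×450) = 64.8 kN/bolt; interior L_c = 56 − 18 = 38, R_n = 103.68 kN/bolt. φR_n = 0.75 × (2×64.8 + 2×103.68) = 252.7 kN.
Tension rupture (net): A_n = (158 − 2×20)×6 = 708 mm² (U = 1.0, A_e = A_n). φR_n = 0.75 × 450 × 708 = 239.0 kN.
Tension yield (gross): A_g = 158×6 = 948 mm². φR_n = 0.90 × 345 × 948 = 294.4 kN.
Block shear: shear path 2×[29+1×56] = 2×85 mm, A_gv = 1020, A_nv = 2×(85 − 1.5×20)×6 = 660 mm²; tension across gage: (41 − 1×20)×6 = 126 mm². R_n = min(0.6×450×660, 0.6×345×1020) + 1.0×450×126 = min(178.2, 211.14) + 56.7 = 234.9 kN. φR_n = 0.75 × 234.9 = 176.2 kN.
Governing: min(565.8, 252.7, 239.0, 294.4, 176.2) = 176.2 kN → block shear.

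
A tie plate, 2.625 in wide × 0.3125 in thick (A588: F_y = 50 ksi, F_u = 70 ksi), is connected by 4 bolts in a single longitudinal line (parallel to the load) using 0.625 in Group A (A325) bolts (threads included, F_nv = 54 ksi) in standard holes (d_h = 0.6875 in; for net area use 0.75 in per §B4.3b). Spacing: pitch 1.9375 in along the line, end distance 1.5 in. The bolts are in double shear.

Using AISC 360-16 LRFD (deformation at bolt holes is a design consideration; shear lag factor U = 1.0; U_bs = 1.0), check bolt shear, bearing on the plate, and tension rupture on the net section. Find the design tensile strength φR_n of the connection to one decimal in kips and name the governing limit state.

30.8 kips (net-section rupture governs)

Bolt shear: A_b = π(0.625)²/4 = 0.3068 in². φR_n = 0.75 × 54 × 0.3068 × 4 × 2 = 99.4 kips.
Bearing (0.3125 in plate, F_u = 70 ksi): end bolts L_c = 1.5 − 0.6875/2 = 1.15625, R_n = min(1.2×1.15625×0.3125×70, 2.4×0.625×0.3125×70) = 30.352 kips/bolt; interior L_c = 1.9375 − 0.6875 = 1.25, R_n = 32.813 kips/bolt. φR_n = 0.75 × (1×30.352 + 3×32.813) = 96.6 kips.
Tension rupture (net): A_n = (2.625 − 1×0.75)×0.3125 = 0.58594 in² (U = 1.0, A_e = A_n). φR_n = 0.75 × 70 × 0.58594 = 30.8 kips.
Governing: min(99.4, 96.6, 30.8) = 30.8 kips → net-section rupture.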